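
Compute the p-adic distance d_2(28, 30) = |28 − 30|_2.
d_2(28, 30) = 1/2

Step 1 — x − y = 28 − 30 = -2. Step 2 — v_2(-2) = 1 (factor: -2 = −(2^1 · 1); the sign does not affect v_p). Step 3 — |x − y|_2 = 2^{-1} = 1/2.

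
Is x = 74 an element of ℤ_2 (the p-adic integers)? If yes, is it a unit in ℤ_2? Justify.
x ∈ ℤ_2 but not a unit; v_2(x) = 1 > 0

ℤ_2 = {x ∈ ℚ_2 : v_2(x) ≥ 0} and ℤ_2^× = {x ∈ ℤ_2 : v_2(x) = 0}. Here v_2(74) = v_2(num) − v_2(den) = 1; compare against these criteria.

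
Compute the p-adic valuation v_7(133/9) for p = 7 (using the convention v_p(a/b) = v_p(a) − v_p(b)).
v_7(133/9) = 1

Factor powers of 7 from the numerator and denominator of the reduced fraction: 133 = 7^1 · 19 and 9 = 7^0 · 9. Apply v_p(a/b) = v_p(a) − v_p(b): v_7(133/9) = 1 − 0 = 1.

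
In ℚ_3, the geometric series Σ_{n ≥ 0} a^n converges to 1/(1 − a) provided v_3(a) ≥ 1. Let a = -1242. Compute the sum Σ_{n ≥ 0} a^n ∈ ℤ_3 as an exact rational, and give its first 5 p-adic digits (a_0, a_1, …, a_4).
Σ a^n = 1/(1 − a) = 1/1243;  first 5 digits = (1, 0, 0, 2, 2)

v_3(a) = 3 ≥ 1, so the series converges in ℤ_3 to 1/(1 − a) = 1/(1 − (-1242)) = 1/1243. Expand this rational in ℤ_3: compute digits iteratively via d_i = x_i mod 3, x_{i+1} = (x_i − d_i)/3. The first 5 digits are (1, 0, 0, 2, 2).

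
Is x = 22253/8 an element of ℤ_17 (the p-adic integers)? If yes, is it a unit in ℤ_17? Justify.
x ∈ ℤ_17 but not a unit; v_17(x) = 2 > 0

ℤ_17 = {x ∈ ℚ_17 : v_17(x) ≥ 0} and ℤ_17^× = {x ∈ ℤ_17 : v_17(x) = 0}. Here v_17(22253/8) = v_17(num) − v_17(den) = 2; compare against these criteria.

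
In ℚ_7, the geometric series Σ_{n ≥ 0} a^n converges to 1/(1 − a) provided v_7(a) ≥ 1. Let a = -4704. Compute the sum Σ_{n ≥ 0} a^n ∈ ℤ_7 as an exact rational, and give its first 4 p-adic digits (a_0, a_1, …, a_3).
Σ a^n = 1/(1 − a) = 1/4705;  first 4 digits = (1, 0, 2, 0)

v_7(a) = 2 ≥ 1, so the series converges in ℤ_7 to 1/(1 − a) = 1/(1 − (-4704)) = 1/4705. Expand this rational in ℤ_7: compute digits iteratively via d_i = x_i mod 7, x_{i+1} = (x_i − d_i)/7. The first 4 digits are (1, 0, 2, 0).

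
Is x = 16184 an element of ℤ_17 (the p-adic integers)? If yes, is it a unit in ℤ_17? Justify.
x ∈ ℤ_17 but not a unit; v_17(x) = 2 > 0

ℤ_17 = {x ∈ ℚ_17 : v_17(x) ≥ 0} and ℤ_17^× = {x ∈ ℤ_17 : v_17(x) = 0}. Here v_17(16184) = v_17(num) − v_17(den) = 2; compare against these criteria.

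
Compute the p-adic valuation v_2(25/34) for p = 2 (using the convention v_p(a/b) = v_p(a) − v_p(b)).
v_2(25/34) = -1

Factor powers of 2 from the numerator and denominator of the reduced fraction: 25 = 2^0 · 25 and 34 = 2^1 · 17. Apply v_p(a/b) = v_p(a) − v_p(b): v_2(25/34) = 0 − 1 = -1.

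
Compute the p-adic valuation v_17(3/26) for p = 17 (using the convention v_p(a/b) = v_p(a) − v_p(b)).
v_17(3/26) = 0

Factor powers of 17 from the numerator and denominator of the reduced fraction: 3 = 17^0 · 3 and 26 = 17^0 · 26. Apply v_p(a/b) = v_p(a) − v_p(b): v_17(3/26) = 0 − 0 = 0.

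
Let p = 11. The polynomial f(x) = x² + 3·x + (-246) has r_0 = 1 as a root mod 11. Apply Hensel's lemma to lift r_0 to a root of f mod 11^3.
r_2 = 848 (mod 1331)

Hensel: r_{i+1} = r_i − f(r_i)·(f′(r_i))^{-1} mod 11^{i+2}, f′(x) = 2x + 3. Iterate:
  r_0 = 1 (mod 11)
  r_1 = 1 (mod 121)
  r_2 = 848 (mod 1331)
Final: r = 848 satisfies f(r) ≡ 0 mod 11^3.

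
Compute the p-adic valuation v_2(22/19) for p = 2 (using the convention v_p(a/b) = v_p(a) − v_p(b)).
v_2(22/19) = 1

Factor powers of 2 from the numerator and denominator of the reduced fraction: 22 = 2^1 · 11 and 19 = 2^0 · 19. Apply v_p(a/b) = v_p(a) − v_p(b): v_2(22/19) = 1 − 0 = 1.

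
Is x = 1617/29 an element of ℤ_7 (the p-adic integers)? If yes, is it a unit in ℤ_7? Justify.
x ∈ ℤ_7 but not a unit; v_7(x) = 2 > 0

ℤ_7 = {x ∈ ℚ_7 : v_7(x) ≥ 0} and ℤ_7^× = {x ∈ ℤ_7 : v_7(x) = 0}. Here v_7(1617/29) = v_7(num) − v_7(den) = 2; compare against these criteria.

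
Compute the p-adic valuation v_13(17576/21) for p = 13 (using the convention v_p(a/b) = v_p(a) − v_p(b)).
v_13(17576/21) = 3

Factor powers of 13 from the numerator and denominator of the reduced fraction: 17576 = 13^3 · 8 and 21 = 13^0 · 21. Apply v_p(a/b) = v_p(a) − v_p(b): v_13(17576/21) = 3 − 0 = 3.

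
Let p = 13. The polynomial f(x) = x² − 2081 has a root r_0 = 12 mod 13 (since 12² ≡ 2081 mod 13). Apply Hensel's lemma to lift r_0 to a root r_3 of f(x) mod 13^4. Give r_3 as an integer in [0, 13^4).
r_3 = 16873 (mod 28561)

Hensel's recurrence: r_{i+1} = r_i − f(r_i)·(f′(r_i))^{-1} mod 13^{i+2}, with f′(x) = 2x. Iterate:
  r_0 = 12 (mod 13)
  r_1 = 142 (mod 169)
  r_2 = 1494 (mod 2197)
  r_3 = 16873 (mod 28561)
Final: r_3 = 16873, and one checks f(r_3) ≡ 0 mod 13^4.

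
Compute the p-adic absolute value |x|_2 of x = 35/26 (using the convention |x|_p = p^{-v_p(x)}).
|35/26|_2 = 2

Step 1 — compute v_2(x) by factoring powers of 2 out of the numerator and denominator: v_2(35/26) = -1. Step 2 — apply |x|_p = p^{-v_p(x)} = 2^{1} = 2.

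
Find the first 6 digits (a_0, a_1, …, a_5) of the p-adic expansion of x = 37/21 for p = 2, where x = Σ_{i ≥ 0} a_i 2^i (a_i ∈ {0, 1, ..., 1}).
(a_0, …, a_5) = (1, 0, 0, 0, 1, 0)

v_2(37/21) = 0 (numerator and denominator both coprime to 2), so x ∈ ℤ_2^×. Compute digits iteratively via a_i = x_i mod 2, x_{i+1} = (x_i − a_i)/2, with x_0 = x:
  x_0 = 37/21;  a_0 = 1;  x_1 = (x_0 − 1)/2 = 8/21
  x_1 = 8/21;  a_1 = 0;  x_2 = (x_1 − 0)/2 = 4/21
  x_2 = 4/21;  a_2 = 0;  x_3 = (x_2 − 0)/2 = 2/21
  x_3 = 2/21;  a_3 = 0;  x_4 = (x_3 − 0)/2 = 1/21
  x_4 = 1/21;  a_4 = 1;  x_5 = (x_4 − 1)/2 = -10/21
  x_5 = -10/21;  a_5 = 0;  x_6 = (x_5 − 0)/2 = -5/21
Digits: (1, 0, 0, 0, 1, 0).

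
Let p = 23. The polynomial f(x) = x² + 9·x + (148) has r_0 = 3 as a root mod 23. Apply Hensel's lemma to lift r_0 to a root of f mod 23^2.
r_1 = 26 (mod 529)

Hensel: r_{i+1} = r_i − f(r_i)·(f′(r_i))^{-1} mod 23^{i+2}, f′(x) = 2x + 9. Iterate:
  r_0 = 3 (mod 23)
  r_1 = 26 (mod 529)
Final: r = 26 satisfies f(r) ≡ 0 mod 23^2.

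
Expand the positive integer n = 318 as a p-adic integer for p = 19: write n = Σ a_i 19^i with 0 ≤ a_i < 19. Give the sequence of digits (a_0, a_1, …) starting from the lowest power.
(a_0, a_1, …) = (14, 16)

Repeated division by 19 gives the digits low-to-high: 318 = 14 + 16·19^1. Digit sequence: (14, 16).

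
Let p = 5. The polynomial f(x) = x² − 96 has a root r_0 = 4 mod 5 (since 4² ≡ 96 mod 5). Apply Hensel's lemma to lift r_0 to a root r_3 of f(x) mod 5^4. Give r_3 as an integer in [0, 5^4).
r_3 = 189 (mod 625)

Hensel's recurrence: r_{i+1} = r_i − f(r_i)·(f′(r_i))^{-1} mod 5^{i+2}, with f′(x) = 2x. Iterate:
  r_0 = 4 (mod 5)
  r_1 = 14 (mod 25)
  r_2 = 64 (mod 125)
  r_3 = 189 (mod 625)
Final: r_3 = 189, and one checks f(r_3) ≡ 0 mod 5^4.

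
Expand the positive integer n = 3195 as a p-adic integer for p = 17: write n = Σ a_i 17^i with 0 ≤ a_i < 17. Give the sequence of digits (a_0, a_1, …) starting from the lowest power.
(a_0, a_1, …) = (16, 0, 11)

Repeated division by 17 gives the digits low-to-high: 3195 = 16 + 11·17^2. Digit sequence: (16, 0, 11).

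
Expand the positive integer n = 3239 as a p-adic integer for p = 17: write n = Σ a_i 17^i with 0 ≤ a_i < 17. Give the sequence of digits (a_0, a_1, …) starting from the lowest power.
(a_0, a_1, …) = (9, 3, 11)

Repeated division by 17 gives the digits low-to-high: 3239 = 9 + 3·17^1 + 11·17^2. Digit sequence: (9, 3, 11).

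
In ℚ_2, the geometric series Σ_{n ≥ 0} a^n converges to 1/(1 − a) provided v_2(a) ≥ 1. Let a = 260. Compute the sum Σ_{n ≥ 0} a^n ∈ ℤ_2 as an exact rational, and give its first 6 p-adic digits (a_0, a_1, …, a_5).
Σ a^n = 1/(1 − a) = -1/259;  first 6 digits = (1, 0, 1, 0, 1, 0)

v_2(a) = 2 ≥ 1, so the series converges in ℤ_2 to 1/(1 − a) = 1/(1 − 260) = -1/259. Expand this rational in ℤ_2: compute digits iteratively via d_i = x_i mod 2, x_{i+1} = (x_i − d_i)/2. The first 6 digits are (1, 0, 1, 0, 1, 0).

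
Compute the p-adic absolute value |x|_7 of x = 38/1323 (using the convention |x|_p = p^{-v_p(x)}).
|38/1323|_7 = 49

Step 1 — compute v_7(x) by factoring powers of 7 out of the numerator and denominator: v_7(38/1323) = -2. Step 2 — apply |x|_p = p^{-v_p(x)} = 7^{2} = 49.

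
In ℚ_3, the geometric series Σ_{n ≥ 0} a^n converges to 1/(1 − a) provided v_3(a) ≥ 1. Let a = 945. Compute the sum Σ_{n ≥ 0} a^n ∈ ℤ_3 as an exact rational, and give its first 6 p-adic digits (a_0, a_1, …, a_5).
Σ a^n = 1/(1 − a) = -1/944;  first 6 digits = (1, 0, 0, 2, 2, 0)

v_3(a) = 3 ≥ 1, so the series converges in ℤ_3 to 1/(1 − a) = 1/(1 − 945) = -1/944. Expand this rational in ℤ_3: compute digits iteratively via d_i = x_i mod 3, x_{i+1} = (x_i − d_i)/3. The first 6 digits are (1, 0, 0, 2, 2, 0).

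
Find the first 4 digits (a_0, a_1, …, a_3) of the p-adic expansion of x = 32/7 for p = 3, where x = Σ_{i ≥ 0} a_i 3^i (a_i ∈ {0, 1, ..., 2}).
(a_0, …, a_3) = (2, 0, 2, 2)

v_3(32/7) = 0 (numerator and denominator both coprime to 3), so x ∈ ℤ_3^×. Compute digits iteratively via a_i = x_i mod 3, x_{i+1} = (x_i − a_i)/3, with x_0 = x:
  x_0 = 32/7;  a_0 = 2;  x_1 = (x_0 − 2)/3 = 6/7
  x_1 = 6/7;  a_1 = 0;  x_2 = (x_1 − 0)/3 = 2/7
  x_2 = 2/7;  a_2 = 2;  x_3 = (x_2 − 2)/3 = -4/7
  x_3 = -4/7;  a_3 = 2;  x_4 = (x_3 − 2)/3 = -6/7
Digits: (2, 0, 2, 2).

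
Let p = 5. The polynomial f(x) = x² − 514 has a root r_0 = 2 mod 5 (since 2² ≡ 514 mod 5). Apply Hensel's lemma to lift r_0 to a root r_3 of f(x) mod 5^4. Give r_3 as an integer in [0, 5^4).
r_3 = 42 (mod 625)

Hensel's recurrence: r_{i+1} = r_i − f(r_i)·(f′(r_i))^{-1} mod 5^{i+2}, with f′(x) = 2x. Iterate:
  r_0 = 2 (mod 5)
  r_1 = 17 (mod 25)
  r_2 = 42 (mod 125)
  r_3 = 42 (mod 625)
Final: r_3 = 42, and one checks f(r_3) ≡ 0 mod 5^4.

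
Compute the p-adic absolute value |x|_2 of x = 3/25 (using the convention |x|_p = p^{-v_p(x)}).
|3/25|_2 = 1

Step 1 — compute v_2(x) by factoring powers of 2 out of the numerator and denominator: v_2(3/25) = 0. Step 2 — apply |x|_p = p^{-v_p(x)} = 2^{0} = 1.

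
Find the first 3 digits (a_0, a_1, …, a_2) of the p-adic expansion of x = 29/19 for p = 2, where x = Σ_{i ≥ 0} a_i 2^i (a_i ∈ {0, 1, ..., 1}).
(a_0, …, a_2) = (1, 1, 1)

v_2(29/19) = 0 (numerator and denominator both coprime to 2), so x ∈ ℤ_2^×. Compute digits iteratively via a_i = x_i mod 2, x_{i+1} = (x_i − a_i)/2, with x_0 = x:
  x_0 = 29/19;  a_0 = 1;  x_1 = (x_0 − 1)/2 = 5/19
  x_1 = 5/19;  a_1 = 1;  x_2 = (x_1 − 1)/2 = -7/19
  x_2 = -7/19;  a_2 = 1;  x_3 = (x_2 − 1)/2 = -13/19
Digits: (1, 1, 1).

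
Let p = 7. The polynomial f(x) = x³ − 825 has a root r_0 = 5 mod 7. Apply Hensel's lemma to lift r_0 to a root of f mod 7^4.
r_3 = 1468 (mod 2401)

Hensel: r_{i+1} = r_i − f(r_i)/f′(r_i) mod 7^{i+2}, where f′(x) = 3x². Iterate:
  r_0 = 5 (mod 7)
  r_1 = 47 (mod 49)
  r_2 = 96 (mod 343)
  r_3 = 1468 (mod 2401)
Final: r = 1468 with f(r) ≡ 0 mod 7^4.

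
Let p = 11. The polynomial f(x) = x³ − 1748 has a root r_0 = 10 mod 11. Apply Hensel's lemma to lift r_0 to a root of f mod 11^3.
r_2 = 1066 (mod 1331)

Hensel: r_{i+1} = r_i − f(r_i)/f′(r_i) mod 11^{i+2}, where f′(x) = 3x². Iterate:
  r_0 = 10 (mod 11)
  r_1 = 98 (mod 121)
  r_2 = 1066 (mod 1331)
Final: r = 1066 with f(r) ≡ 0 mod 11^3.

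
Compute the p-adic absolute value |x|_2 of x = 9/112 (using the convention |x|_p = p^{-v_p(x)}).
|9/112|_2 = 16

Step 1 — compute v_2(x) by factoring powers of 2 out of the numerator and denominator: v_2(9/112) = -4. Step 2 — apply |x|_p = p^{-v_p(x)} = 2^{4} = 16.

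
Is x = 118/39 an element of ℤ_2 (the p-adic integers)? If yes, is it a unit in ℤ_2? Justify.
x ∈ ℤ_2 but not a unit; v_2(x) = 1 > 0

ℤ_2 = {x ∈ ℚ_2 : v_2(x) ≥ 0} and ℤ_2^× = {x ∈ ℤ_2 : v_2(x) = 0}. Here v_2(118/39) = v_2(num) − v_2(den) = 1; compare against these criteria.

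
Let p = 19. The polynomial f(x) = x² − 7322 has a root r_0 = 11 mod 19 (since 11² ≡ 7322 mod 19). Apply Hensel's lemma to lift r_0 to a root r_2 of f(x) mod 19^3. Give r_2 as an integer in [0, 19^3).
r_2 = 1930 (mod 6859)

Hensel's recurrence: r_{i+1} = r_i − f(r_i)·(f′(r_i))^{-1} mod 19^{i+2}, with f′(x) = 2x. Iterate:
  r_0 = 11 (mod 19)
  r_1 = 125 (mod 361)
  r_2 = 1930 (mod 6859)
Final: r_2 = 1930, and one checks f(r_2) ≡ 0 mod 19^3.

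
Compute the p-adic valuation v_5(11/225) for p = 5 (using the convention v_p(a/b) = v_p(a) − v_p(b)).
v_5(11/225) = -2

Factor powers of 5 from the numerator and denominator of the reduced fraction: 11 = 5^0 · 11 and 225 = 5^2 · 9. Apply v_p(a/b) = v_p(a) − v_p(b): v_5(11/225) = 0 − 2 = -2.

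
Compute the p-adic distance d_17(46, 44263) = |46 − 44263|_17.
d_17(46, 44263) = 1/4913

Step 1 — x − y = 46 − 44263 = -44217. Step 2 — v_17(-44217) = 3 (factor: -44217 = −(17^3 · 9); the sign does not affect v_p). Step 3 — |x − y|_17 = 17^{-3} = 1/4913.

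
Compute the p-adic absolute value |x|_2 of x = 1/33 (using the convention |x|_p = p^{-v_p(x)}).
|1/33|_2 = 1

Step 1 — compute v_2(x) by factoring powers of 2 out of the numerator and denominator: v_2(1/33) = 0. Step 2 — apply |x|_p = p^{-v_p(x)} = 2^{0} = 1.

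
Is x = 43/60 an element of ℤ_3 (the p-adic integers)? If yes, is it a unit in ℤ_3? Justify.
x ∉ ℤ_3 (v_3(x) = -1 < 0)

ℤ_3 = {x ∈ ℚ_3 : v_3(x) ≥ 0} and ℤ_3^× = {x ∈ ℤ_3 : v_3(x) = 0}. Here v_3(43/60) = v_3(num) − v_3(den) = -1; compare against these criteria.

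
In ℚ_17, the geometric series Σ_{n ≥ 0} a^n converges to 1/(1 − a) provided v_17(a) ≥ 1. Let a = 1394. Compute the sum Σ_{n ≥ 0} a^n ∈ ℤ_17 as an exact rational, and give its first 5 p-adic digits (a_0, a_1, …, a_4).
Σ a^n = 1/(1 − a) = -1/1393;  first 5 digits = (1, 14, 13, 11, 16)

v_17(a) = 1 ≥ 1, so the series converges in ℤ_17 to 1/(1 − a) = 1/(1 − 1394) = -1/1393. Expand this rational in ℤ_17: compute digits iteratively via d_i = x_i mod 17, x_{i+1} = (x_i − d_i)/17. The first 5 digits are (1, 14, 13, 11, 16).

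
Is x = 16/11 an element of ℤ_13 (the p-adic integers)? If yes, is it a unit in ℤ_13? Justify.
x ∈ ℤ_13^× (unit); v_13(x) = 0

ℤ_13 = {x ∈ ℚ_13 : v_13(x) ≥ 0} and ℤ_13^× = {x ∈ ℤ_13 : v_13(x) = 0}. Here v_13(16/11) = v_13(num) − v_13(den) = 0; compare against these criteria.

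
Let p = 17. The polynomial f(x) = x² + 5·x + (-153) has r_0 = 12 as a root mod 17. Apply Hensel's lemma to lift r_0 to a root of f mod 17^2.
r_1 = 80 (mod 289)

Hensel: r_{i+1} = r_i − f(r_i)·(f′(r_i))^{-1} mod 17^{i+2}, f′(x) = 2x + 5. Iterate:
  r_0 = 12 (mod 17)
  r_1 = 80 (mod 289)
Final: r = 80 satisfies f(r) ≡ 0 mod 17^2.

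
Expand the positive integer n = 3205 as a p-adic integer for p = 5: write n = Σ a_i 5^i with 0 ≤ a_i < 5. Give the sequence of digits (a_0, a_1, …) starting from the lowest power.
(a_0, a_1, …) = (0, 1, 3, 0, 0, 1)

Repeated division by 5 gives the digits low-to-high: 3205 = 1·5^1 + 3·5^2 + 1·5^5. Digit sequence: (0, 1, 3, 0, 0, 1).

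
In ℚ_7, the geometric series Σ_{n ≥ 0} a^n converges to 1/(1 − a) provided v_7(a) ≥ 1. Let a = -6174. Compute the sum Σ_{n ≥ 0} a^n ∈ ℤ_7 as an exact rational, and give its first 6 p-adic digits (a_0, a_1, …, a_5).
Σ a^n = 1/(1 − a) = 1/6175;  first 6 digits = (1, 0, 0, 3, 4, 6)

v_7(a) = 3 ≥ 1, so the series converges in ℤ_7 to 1/(1 − a) = 1/(1 − (-6174)) = 1/6175. Expand this rational in ℤ_7: compute digits iteratively via d_i = x_i mod 7, x_{i+1} = (x_i − d_i)/7. The first 6 digits are (1, 0, 0, 3, 4, 6).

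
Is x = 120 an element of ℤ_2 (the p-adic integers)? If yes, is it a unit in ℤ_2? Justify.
x ∈ ℤ_2 but not a unit; v_2(x) = 3 > 0

ℤ_2 = {x ∈ ℚ_2 : v_2(x) ≥ 0} and ℤ_2^× = {x ∈ ℤ_2 : v_2(x) = 0}. Here v_2(120) = v_2(num) − v_2(den) = 3; compare against these criteria.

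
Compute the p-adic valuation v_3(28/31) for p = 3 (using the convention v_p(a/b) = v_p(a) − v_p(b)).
v_3(28/31) = 0

Factor powers of 3 from the numerator and denominator of the reduced fraction: 28 = 3^0 · 28 and 31 = 3^0 · 31. Apply v_p(a/b) = v_p(a) − v_p(b): v_3(28/31) = 0 − 0 = 0.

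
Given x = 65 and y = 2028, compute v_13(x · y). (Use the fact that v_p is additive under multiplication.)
v_13(131820) = 3

v_p(x) = 1 (factor: 65 = 13^1 · 5); v_p(y) = 2 (factor: 2028 = 13^2 · 12). Additivity: v_p(xy) = v_p(x) + v_p(y) = 1 + 2 = 3. (Direct check: xy = 131820 = 13^3 · (60).)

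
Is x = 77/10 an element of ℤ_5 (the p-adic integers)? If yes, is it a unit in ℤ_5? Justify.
x ∉ ℤ_5 (v_5(x) = -1 < 0)

ℤ_5 = {x ∈ ℚ_5 : v_5(x) ≥ 0} and ℤ_5^× = {x ∈ ℤ_5 : v_5(x) = 0}. Here v_5(77/10) = v_5(num) − v_5(den) = -1; compare against these criteria.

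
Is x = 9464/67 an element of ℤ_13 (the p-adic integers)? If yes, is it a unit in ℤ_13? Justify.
x ∈ ℤ_13 but not a unit; v_13(x) = 2 > 0

ℤ_13 = {x ∈ ℚ_13 : v_13(x) ≥ 0} and ℤ_13^× = {x ∈ ℤ_13 : v_13(x) = 0}. Here v_13(9464/67) = v_13(num) − v_13(den) = 2; compare against these criteria.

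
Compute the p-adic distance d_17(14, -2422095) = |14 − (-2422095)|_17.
d_17(14, -2422095) = 1/83521

Step 1 — x − y = 14 − (-2422095) = 2422109. Step 2 — v_17(2422109) = 4 (factor: 2422109 = (17^4 · 29); the sign does not affect v_p). Step 3 — |x − y|_17 = 17^{-4} = 1/83521.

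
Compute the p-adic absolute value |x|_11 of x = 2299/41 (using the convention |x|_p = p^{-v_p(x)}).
|2299/41|_11 = 1/121

Step 1 — compute v_11(x) by factoring powers of 11 out of the numerator and denominator: v_11(2299/41) = 2. Step 2 — apply |x|_p = p^{-v_p(x)} = 11^{-2} = 1/121.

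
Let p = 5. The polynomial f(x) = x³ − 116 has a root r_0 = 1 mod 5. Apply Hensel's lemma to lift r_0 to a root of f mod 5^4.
r_3 = 306 (mod 625)

Hensel: r_{i+1} = r_i − f(r_i)/f′(r_i) mod 5^{i+2}, where f′(x) = 3x². Iterate:
  r_0 = 1 (mod 5)
  r_1 = 6 (mod 25)
  r_2 = 56 (mod 125)
  r_3 = 306 (mod 625)
Final: r = 306 with f(r) ≡ 0 mod 5^4.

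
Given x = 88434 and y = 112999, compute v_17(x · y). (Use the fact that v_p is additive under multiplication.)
v_17(9992953566) = 6

v_p(x) = 3 (factor: 88434 = 17^3 · 18); v_p(y) = 3 (factor: 112999 = 17^3 · 23). Additivity: v_p(xy) = v_p(x) + v_p(y) = 3 + 3 = 6. (Direct check: xy = 9992953566 = 17^6 · (414).)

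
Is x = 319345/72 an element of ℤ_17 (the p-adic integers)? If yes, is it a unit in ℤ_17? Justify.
x ∈ ℤ_17 but not a unit; v_17(x) = 3 > 0

ℤ_17 = {x ∈ ℚ_17 : v_17(x) ≥ 0} and ℤ_17^× = {x ∈ ℤ_17 : v_17(x) = 0}. Here v_17(319345/72) = v_17(num) − v_17(den) = 3; compare against these criteria.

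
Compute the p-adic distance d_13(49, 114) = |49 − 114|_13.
d_13(49, 114) = 1/13

Step 1 — x − y = 49 − 114 = -65. Step 2 — v_13(-65) = 1 (factor: -65 = −(13^1 · 5); the sign does not affect v_p). Step 3 — |x − y|_13 = 13^{-1} = 1/13.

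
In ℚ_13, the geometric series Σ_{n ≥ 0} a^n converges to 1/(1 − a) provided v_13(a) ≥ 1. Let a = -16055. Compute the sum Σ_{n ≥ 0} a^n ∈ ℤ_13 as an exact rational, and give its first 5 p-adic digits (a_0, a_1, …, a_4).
Σ a^n = 1/(1 − a) = 1/16056;  first 5 digits = (1, 0, 9, 5, 2)

v_13(a) = 2 ≥ 1, so the series converges in ℤ_13 to 1/(1 − a) = 1/(1 − (-16055)) = 1/16056. Expand this rational in ℤ_13: compute digits iteratively via d_i = x_i mod 13, x_{i+1} = (x_i − d_i)/13. The first 5 digits are (1, 0, 9, 5, 2).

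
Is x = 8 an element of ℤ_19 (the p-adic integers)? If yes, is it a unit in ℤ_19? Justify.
x ∈ ℤ_19^× (unit); v_19(x) = 0

ℤ_19 = {x ∈ ℚ_19 : v_19(x) ≥ 0} and ℤ_19^× = {x ∈ ℤ_19 : v_19(x) = 0}. Here v_19(8) = v_19(num) − v_19(den) = 0; compare against these criteria.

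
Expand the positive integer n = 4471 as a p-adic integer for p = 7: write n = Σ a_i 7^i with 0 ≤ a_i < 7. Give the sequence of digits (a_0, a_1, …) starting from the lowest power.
(a_0, a_1, …) = (5, 1, 0, 6, 1)

Repeated division by 7 gives the digits low-to-high: 4471 = 5 + 1·7^1 + 6·7^3 + 1·7^4. Digit sequence: (5, 1, 0, 6, 1).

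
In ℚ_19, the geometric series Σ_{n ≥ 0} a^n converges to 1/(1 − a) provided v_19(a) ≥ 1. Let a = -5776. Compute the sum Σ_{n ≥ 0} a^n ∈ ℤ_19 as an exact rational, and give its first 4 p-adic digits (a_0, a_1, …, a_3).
Σ a^n = 1/(1 − a) = 1/5777;  first 4 digits = (1, 0, 3, 18)

v_19(a) = 2 ≥ 1, so the series converges in ℤ_19 to 1/(1 − a) = 1/(1 − (-5776)) = 1/5777. Expand this rational in ℤ_19: compute digits iteratively via d_i = x_i mod 19, x_{i+1} = (x_i − d_i)/19. The first 4 digits are (1, 0, 3, 18).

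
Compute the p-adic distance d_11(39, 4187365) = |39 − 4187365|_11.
d_11(39, 4187365) = 1/161051

Step 1 — x − y = 39 − 4187365 = -4187326. Step 2 — v_11(-4187326) = 5 (factor: -4187326 = −(11^5 · 26); the sign does not affect v_p). Step 3 — |x − y|_11 = 11^{-5} = 1/161051.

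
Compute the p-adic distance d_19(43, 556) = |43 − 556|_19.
d_19(43, 556) = 1/19

Step 1 — x − y = 43 − 556 = -513. Step 2 — v_19(-513) = 1 (factor: -513 = −(19^1 · 27); the sign does not affect v_p). Step 3 — |x − y|_19 = 19^{-1} = 1/19.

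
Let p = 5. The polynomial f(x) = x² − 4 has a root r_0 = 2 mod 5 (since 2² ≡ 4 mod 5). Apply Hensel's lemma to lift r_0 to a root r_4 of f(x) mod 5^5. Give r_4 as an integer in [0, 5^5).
r_4 = 2 (mod 3125)

Hensel's recurrence: r_{i+1} = r_i − f(r_i)·(f′(r_i))^{-1} mod 5^{i+2}, with f′(x) = 2x. Iterate:
  r_0 = 2 (mod 5)
  r_1 = 2 (mod 25)
  r_2 = 2 (mod 125)
  r_3 = 2 (mod 625)
  r_4 = 2 (mod 3125)
Final: r_4 = 2, and one checks f(r_4) ≡ 0 mod 5^5.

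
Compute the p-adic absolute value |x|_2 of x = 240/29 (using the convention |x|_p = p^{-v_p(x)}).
|240/29|_2 = 1/16

Step 1 — compute v_2(x) by factoring powers of 2 out of the numerator and denominator: v_2(240/29) = 4. Step 2 — apply |x|_p = p^{-v_p(x)} = 2^{-4} = 1/16.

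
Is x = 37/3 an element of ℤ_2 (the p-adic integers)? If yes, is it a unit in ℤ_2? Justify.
x ∈ ℤ_2^× (unit); v_2(x) = 0

ℤ_2 = {x ∈ ℚ_2 : v_2(x) ≥ 0} and ℤ_2^× = {x ∈ ℤ_2 : v_2(x) = 0}. Here v_2(37/3) = v_2(num) − v_2(den) = 0; compare against these criteria.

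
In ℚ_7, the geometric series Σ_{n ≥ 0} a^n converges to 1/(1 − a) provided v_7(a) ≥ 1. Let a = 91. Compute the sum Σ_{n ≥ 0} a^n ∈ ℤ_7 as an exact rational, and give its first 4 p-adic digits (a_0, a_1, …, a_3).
Σ a^n = 1/(1 − a) = -1/90;  first 4 digits = (1, 6, 2, 2)

v_7(a) = 1 ≥ 1, so the series converges in ℤ_7 to 1/(1 − a) = 1/(1 − 91) = -1/90. Expand this rational in ℤ_7: compute digits iteratively via d_i = x_i mod 7, x_{i+1} = (x_i − d_i)/7. The first 4 digits are (1, 6, 2, 2).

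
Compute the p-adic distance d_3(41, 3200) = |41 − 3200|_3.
d_3(41, 3200) = 1/243

Step 1 — x − y = 41 − 3200 = -3159. Step 2 — v_3(-3159) = 5 (factor: -3159 = −(3^5 · 13); the sign does not affect v_p). Step 3 — |x − y|_3 = 3^{-5} = 1/243.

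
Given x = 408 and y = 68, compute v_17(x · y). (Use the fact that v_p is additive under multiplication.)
v_17(27744) = 2

v_p(x) = 1 (factor: 408 = 17^1 · 24); v_p(y) = 1 (factor: 68 = 17^1 · 4). Additivity: v_p(xy) = v_p(x) + v_p(y) = 1 + 1 = 2. (Direct check: xy = 27744 = 17^2 · (96).)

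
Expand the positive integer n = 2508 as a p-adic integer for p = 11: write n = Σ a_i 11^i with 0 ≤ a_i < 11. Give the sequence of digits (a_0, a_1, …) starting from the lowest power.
(a_0, a_1, …) = (0, 8, 9, 1)

Repeated division by 11 gives the digits low-to-high: 2508 = 8·11^1 + 9·11^2 + 1·11^3. Digit sequence: (0, 8, 9, 1).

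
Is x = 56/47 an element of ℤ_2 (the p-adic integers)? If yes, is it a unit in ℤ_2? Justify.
x ∈ ℤ_2 but not a unit; v_2(x) = 3 > 0

ℤ_2 = {x ∈ ℚ_2 : v_2(x) ≥ 0} and ℤ_2^× = {x ∈ ℤ_2 : v_2(x) = 0}. Here v_2(56/47) = v_2(num) − v_2(den) = 3; compare against these criteria.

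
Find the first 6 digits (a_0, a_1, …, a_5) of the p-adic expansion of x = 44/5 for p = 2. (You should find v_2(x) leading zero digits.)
(a_0, …, a_5) = (0, 0, 1, 1, 1, 1)

v_2(44/5) = 2, so a_0 = ... = a_1 = 0. Factor out: x = 2^2 · u with u = 11/5 a unit in ℤ_2. Expand u iteratively via a_{v+i} = u_i mod 2, u_{i+1} = (u_i − a_{v+i})/2:
  u_0 = 11/5;  a_2 = 1;  u_1 = (u_0 − 1)/2 = 3/5
  u_1 = 3/5;  a_3 = 1;  u_2 = (u_1 − 1)/2 = -1/5
  u_2 = -1/5;  a_4 = 1;  u_3 = (u_2 − 1)/2 = -3/5
  u_3 = -3/5;  a_5 = 1;  u_4 = (u_3 − 1)/2 = -4/5
Digits: (0, 0, 1, 1, 1, 1).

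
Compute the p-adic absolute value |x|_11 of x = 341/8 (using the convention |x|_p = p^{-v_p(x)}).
|341/8|_11 = 1/11

Step 1 — compute v_11(x) by factoring powers of 11 out of the numerator and denominator: v_11(341/8) = 1. Step 2 — apply |x|_p = p^{-v_p(x)} = 11^{-1} = 1/11.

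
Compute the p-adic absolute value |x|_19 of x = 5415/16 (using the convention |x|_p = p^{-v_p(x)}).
|5415/16|_19 = 1/361

Step 1 — compute v_19(x) by factoring powers of 19 out of the numerator and denominator: v_19(5415/16) = 2. Step 2 — apply |x|_p = p^{-v_p(x)} = 19^{-2} = 1/361.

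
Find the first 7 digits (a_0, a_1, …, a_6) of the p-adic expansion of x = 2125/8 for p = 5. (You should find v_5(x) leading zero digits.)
(a_0, …, a_6) = (0, 0, 0, 4, 4, 1, 4)

v_5(2125/8) = 3, so a_0 = ... = a_2 = 0. Factor out: x = 5^3 · u with u = 17/8 a unit in ℤ_5. Expand u iteratively via a_{v+i} = u_i mod 5, u_{i+1} = (u_i − a_{v+i})/5:
  u_0 = 17/8;  a_3 = 4;  u_1 = (u_0 − 4)/5 = -3/8
  u_1 = -3/8;  a_4 = 4;  u_2 = (u_1 − 4)/5 = -7/8
  u_2 = -7/8;  a_5 = 1;  u_3 = (u_2 − 1)/5 = -3/8
  u_3 = -3/8;  a_6 = 4;  u_4 = (u_3 − 4)/5 = -7/8
Digits: (0, 0, 0, 4, 4, 1, 4).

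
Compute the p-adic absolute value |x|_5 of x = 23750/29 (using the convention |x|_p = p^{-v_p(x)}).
|23750/29|_5 = 1/625

Step 1 — compute v_5(x) by factoring powers of 5 out of the numerator and denominator: v_5(23750/29) = 4. Step 2 — apply |x|_p = p^{-v_p(x)} = 5^{-4} = 1/625.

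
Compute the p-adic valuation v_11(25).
v_11(25) = 0

v_11(n) is the largest exponent k such that 11^k divides n. Factor out: 25 = 11^0 · 25. (Sign doesn't affect v_p.) So v_11(25) = 0.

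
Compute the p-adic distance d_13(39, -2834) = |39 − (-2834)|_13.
d_13(39, -2834) = 1/169

Step 1 — x − y = 39 − (-2834) = 2873. Step 2 — v_13(2873) = 2 (factor: 2873 = (13^2 · 17); the sign does not affect v_p). Step 3 — |x − y|_13 = 13^{-2} = 1/169.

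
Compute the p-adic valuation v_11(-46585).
v_11(-46585) = 3

v_11(n) is the largest exponent k such that 11^k divides n. Factor out: -46585 = -11^3 · 35. (Sign doesn't affect v_p.) So v_11(-46585) = 3.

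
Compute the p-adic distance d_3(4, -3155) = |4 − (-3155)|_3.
d_3(4, -3155) = 1/243

Step 1 — x − y = 4 − (-3155) = 3159. Step 2 — v_3(3159) = 5 (factor: 3159 = (3^5 · 13); the sign does not affect v_p). Step 3 — |x − y|_3 = 3^{-5} = 1/243.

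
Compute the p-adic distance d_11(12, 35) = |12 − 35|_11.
d_11(12, 35) = 1

Step 1 — x − y = 12 − 35 = -23. Step 2 — v_11(-23) = 0 (factor: -23 = −(11^0 · 23); the sign does not affect v_p). Step 3 — |x − y|_11 = 11^{0} = 1.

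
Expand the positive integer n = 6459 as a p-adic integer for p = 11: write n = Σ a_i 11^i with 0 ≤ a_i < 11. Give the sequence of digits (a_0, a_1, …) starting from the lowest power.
(a_0, a_1, …) = (2, 4, 9, 4)

Repeated division by 11 gives the digits low-to-high: 6459 = 2 + 4·11^1 + 9·11^2 + 4·11^3. Digit sequence: (2, 4, 9, 4).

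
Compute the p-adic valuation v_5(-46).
v_5(-46) = 0

v_5(n) is the largest exponent k such that 5^k divides n. Factor out: -46 = -5^0 · 46. (Sign doesn't affect v_p.) So v_5(-46) = 0.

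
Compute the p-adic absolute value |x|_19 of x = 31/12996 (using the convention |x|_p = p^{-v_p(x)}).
|31/12996|_19 = 361

Step 1 — compute v_19(x) by factoring powers of 19 out of the numerator and denominator: v_19(31/12996) = -2. Step 2 — apply |x|_p = p^{-v_p(x)} = 19^{2} = 361.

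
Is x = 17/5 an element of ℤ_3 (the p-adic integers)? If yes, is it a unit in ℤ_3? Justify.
x ∈ ℤ_3^× (unit); v_3(x) = 0

ℤ_3 = {x ∈ ℚ_3 : v_3(x) ≥ 0} and ℤ_3^× = {x ∈ ℤ_3 : v_3(x) = 0}. Here v_3(17/5) = v_3(num) − v_3(den) = 0; compare against these criteria.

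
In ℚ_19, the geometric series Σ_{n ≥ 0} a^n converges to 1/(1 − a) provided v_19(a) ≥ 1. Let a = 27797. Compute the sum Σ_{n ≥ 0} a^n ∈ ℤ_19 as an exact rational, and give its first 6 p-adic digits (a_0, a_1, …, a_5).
Σ a^n = 1/(1 − a) = -1/27796;  first 6 digits = (1, 0, 1, 4, 1, 8)

v_19(a) = 2 ≥ 1, so the series converges in ℤ_19 to 1/(1 − a) = 1/(1 − 27797) = -1/27796. Expand this rational in ℤ_19: compute digits iteratively via d_i = x_i mod 19, x_{i+1} = (x_i − d_i)/19. The first 6 digits are (1, 0, 1, 4, 1, 8).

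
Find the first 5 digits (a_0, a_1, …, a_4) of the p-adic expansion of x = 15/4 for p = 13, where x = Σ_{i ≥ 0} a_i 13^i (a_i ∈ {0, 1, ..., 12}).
(a_0, …, a_4) = (7, 3, 3, 3, 3)

v_13(15/4) = 0 (numerator and denominator both coprime to 13), so x ∈ ℤ_13^×. Compute digits iteratively via a_i = x_i mod 13, x_{i+1} = (x_i − a_i)/13, with x_0 = x:
  x_0 = 15/4;  a_0 = 7;  x_1 = (x_0 − 7)/13 = -1/4
  x_1 = -1/4;  a_1 = 3;  x_2 = (x_1 − 3)/13 = -1/4
  x_2 = -1/4;  a_2 = 3;  x_3 = (x_2 − 3)/13 = -1/4
  x_3 = -1/4;  a_3 = 3;  x_4 = (x_3 − 3)/13 = -1/4
  x_4 = -1/4;  a_4 = 3;  x_5 = (x_4 − 3)/13 = -1/4
Digits: (7, 3, 3, 3, 3).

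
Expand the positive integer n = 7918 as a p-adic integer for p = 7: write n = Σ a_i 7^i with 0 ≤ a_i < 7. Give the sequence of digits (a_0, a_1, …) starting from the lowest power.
(a_0, a_1, …) = (1, 4, 0, 2, 3)

Repeated division by 7 gives the digits low-to-high: 7918 = 1 + 4·7^1 + 2·7^3 + 3·7^4. Digit sequence: (1, 4, 0, 2, 3).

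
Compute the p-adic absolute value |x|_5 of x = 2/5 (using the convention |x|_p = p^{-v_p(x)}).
|2/5|_5 = 5

Step 1 — compute v_5(x) by factoring powers of 5 out of the numerator and denominator: v_5(2/5) = -1. Step 2 — apply |x|_p = p^{-v_p(x)} = 5^{1} = 5.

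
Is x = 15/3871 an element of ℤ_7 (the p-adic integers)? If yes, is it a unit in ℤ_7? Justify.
x ∉ ℤ_7 (v_7(x) = -2 < 0)

ℤ_7 = {x ∈ ℚ_7 : v_7(x) ≥ 0} and ℤ_7^× = {x ∈ ℤ_7 : v_7(x) = 0}. Here v_7(15/3871) = v_7(num) − v_7(den) = -2; compare against these criteria.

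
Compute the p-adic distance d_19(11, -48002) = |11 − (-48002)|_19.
d_19(11, -48002) = 1/6859

Step 1 — x − y = 11 − (-48002) = 48013. Step 2 — v_19(48013) = 3 (factor: 48013 = (19^3 · 7); the sign does not affect v_p). Step 3 — |x − y|_19 = 19^{-3} = 1/6859.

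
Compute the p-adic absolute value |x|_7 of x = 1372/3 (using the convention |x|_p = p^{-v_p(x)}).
|1372/3|_7 = 1/343

Step 1 — compute v_7(x) by factoring powers of 7 out of the numerator and denominator: v_7(1372/3) = 3. Step 2 — apply |x|_p = p^{-v_p(x)} = 7^{-3} = 1/343.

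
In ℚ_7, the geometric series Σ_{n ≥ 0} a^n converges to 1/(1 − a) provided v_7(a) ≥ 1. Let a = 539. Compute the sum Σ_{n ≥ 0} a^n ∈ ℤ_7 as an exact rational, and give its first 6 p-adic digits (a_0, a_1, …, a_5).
Σ a^n = 1/(1 − a) = -1/538;  first 6 digits = (1, 0, 4, 1, 2, 3)

v_7(a) = 2 ≥ 1, so the series converges in ℤ_7 to 1/(1 − a) = 1/(1 − 539) = -1/538. Expand this rational in ℤ_7: compute digits iteratively via d_i = x_i mod 7, x_{i+1} = (x_i − d_i)/7. The first 6 digits are (1, 0, 4, 1, 2, 3).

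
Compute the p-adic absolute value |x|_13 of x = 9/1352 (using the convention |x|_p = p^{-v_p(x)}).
|9/1352|_13 = 169

Step 1 — compute v_13(x) by factoring powers of 13 out of the numerator and denominator: v_13(9/1352) = -2. Step 2 — apply |x|_p = p^{-v_p(x)} = 13^{2} = 169.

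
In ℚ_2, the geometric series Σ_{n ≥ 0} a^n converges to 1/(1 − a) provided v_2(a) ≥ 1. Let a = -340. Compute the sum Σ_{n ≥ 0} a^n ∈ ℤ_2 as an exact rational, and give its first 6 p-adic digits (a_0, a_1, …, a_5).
Σ a^n = 1/(1 − a) = 1/341;  first 6 digits = (1, 0, 1, 1, 1, 1)

v_2(a) = 2 ≥ 1, so the series converges in ℤ_2 to 1/(1 − a) = 1/(1 − (-340)) = 1/341. Expand this rational in ℤ_2: compute digits iteratively via d_i = x_i mod 2, x_{i+1} = (x_i − d_i)/2. The first 6 digits are (1, 0, 1, 1, 1, 1).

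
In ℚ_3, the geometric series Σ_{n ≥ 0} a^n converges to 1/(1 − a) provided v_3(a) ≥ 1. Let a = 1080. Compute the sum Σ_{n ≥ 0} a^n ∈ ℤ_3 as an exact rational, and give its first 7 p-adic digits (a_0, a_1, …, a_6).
Σ a^n = 1/(1 − a) = -1/1079;  first 7 digits = (1, 0, 0, 1, 1, 1, 2)

v_3(a) = 3 ≥ 1, so the series converges in ℤ_3 to 1/(1 − a) = 1/(1 − 1080) = -1/1079. Expand this rational in ℤ_3: compute digits iteratively via d_i = x_i mod 3, x_{i+1} = (x_i − d_i)/3. The first 7 digits are (1, 0, 0, 1, 1, 1, 2).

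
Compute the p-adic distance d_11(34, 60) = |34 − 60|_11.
d_11(34, 60) = 1

Step 1 — x − y = 34 − 60 = -26. Step 2 — v_11(-26) = 0 (factor: -26 = −(11^0 · 26); the sign does not affect v_p). Step 3 — |x − y|_11 = 11^{0} = 1.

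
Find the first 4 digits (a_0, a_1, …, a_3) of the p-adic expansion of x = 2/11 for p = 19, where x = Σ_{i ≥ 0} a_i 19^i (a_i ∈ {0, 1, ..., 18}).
(a_0, …, a_3) = (14, 1, 12, 8)

v_19(2/11) = 0 (numerator and denominator both coprime to 19), so x ∈ ℤ_19^×. Compute digits iteratively via a_i = x_i mod 19, x_{i+1} = (x_i − a_i)/19, with x_0 = x:
  x_0 = 2/11;  a_0 = 14;  x_1 = (x_0 − 14)/19 = -8/11
  x_1 = -8/11;  a_1 = 1;  x_2 = (x_1 − 1)/19 = -1/11
  x_2 = -1/11;  a_2 = 12;  x_3 = (x_2 − 12)/19 = -7/11
  x_3 = -7/11;  a_3 = 8;  x_4 = (x_3 − 8)/19 = -5/11
Digits: (14, 1, 12, 8).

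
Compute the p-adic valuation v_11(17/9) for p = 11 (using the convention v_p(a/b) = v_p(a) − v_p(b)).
v_11(17/9) = 0

Factor powers of 11 from the numerator and denominator of the reduced fraction: 17 = 11^0 · 17 and 9 = 11^0 · 9. Apply v_p(a/b) = v_p(a) − v_p(b): v_11(17/9) = 0 − 0 = 0.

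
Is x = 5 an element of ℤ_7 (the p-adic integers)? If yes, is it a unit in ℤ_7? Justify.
x ∈ ℤ_7^× (unit); v_7(x) = 0

ℤ_7 = {x ∈ ℚ_7 : v_7(x) ≥ 0} and ℤ_7^× = {x ∈ ℤ_7 : v_7(x) = 0}. Here v_7(5) = v_7(num) − v_7(den) = 0; compare against these criteria.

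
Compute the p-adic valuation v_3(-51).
v_3(-51) = 1

v_3(n) is the largest exponent k such that 3^k divides n. Factor out: -51 = -3^1 · 17. (Sign doesn't affect v_p.) So v_3(-51) = 1.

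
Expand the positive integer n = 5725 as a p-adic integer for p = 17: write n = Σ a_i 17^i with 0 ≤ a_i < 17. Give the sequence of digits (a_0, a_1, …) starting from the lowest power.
(a_0, a_1, …) = (13, 13, 2, 1)

Repeated division by 17 gives the digits low-to-high: 5725 = 13 + 13·17^1 + 2·17^2 + 1·17^3. Digit sequence: (13, 13, 2, 1).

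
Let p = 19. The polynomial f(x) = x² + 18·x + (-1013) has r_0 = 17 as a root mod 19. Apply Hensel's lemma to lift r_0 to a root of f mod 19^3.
r_2 = 872 (mod 6859)

Hensel: r_{i+1} = r_i − f(r_i)·(f′(r_i))^{-1} mod 19^{i+2}, f′(x) = 2x + 18. Iterate:
  r_0 = 17 (mod 19)
  r_1 = 150 (mod 361)
  r_2 = 872 (mod 6859)
Final: r = 872 satisfies f(r) ≡ 0 mod 19^3.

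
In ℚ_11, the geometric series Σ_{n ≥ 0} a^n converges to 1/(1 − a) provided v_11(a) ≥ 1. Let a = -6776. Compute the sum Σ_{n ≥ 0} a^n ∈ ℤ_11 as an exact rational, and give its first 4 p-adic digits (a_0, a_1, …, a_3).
Σ a^n = 1/(1 − a) = 1/6777;  first 4 digits = (1, 0, 10, 5)

v_11(a) = 2 ≥ 1, so the series converges in ℤ_11 to 1/(1 − a) = 1/(1 − (-6776)) = 1/6777. Expand this rational in ℤ_11: compute digits iteratively via d_i = x_i mod 11, x_{i+1} = (x_i − d_i)/11. The first 4 digits are (1, 0, 10, 5).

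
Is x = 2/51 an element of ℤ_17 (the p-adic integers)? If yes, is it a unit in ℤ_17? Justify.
x ∉ ℤ_17 (v_17(x) = -1 < 0)

ℤ_17 = {x ∈ ℚ_17 : v_17(x) ≥ 0} and ℤ_17^× = {x ∈ ℤ_17 : v_17(x) = 0}. Here v_17(2/51) = v_17(num) − v_17(den) = -1; compare against these criteria.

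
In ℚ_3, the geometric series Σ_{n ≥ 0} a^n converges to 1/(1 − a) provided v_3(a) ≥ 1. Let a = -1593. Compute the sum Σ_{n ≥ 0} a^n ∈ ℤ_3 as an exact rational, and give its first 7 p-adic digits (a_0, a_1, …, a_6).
Σ a^n = 1/(1 − a) = 1/1594;  first 7 digits = (1, 0, 0, 1, 1, 2, 1)

v_3(a) = 3 ≥ 1, so the series converges in ℤ_3 to 1/(1 − a) = 1/(1 − (-1593)) = 1/1594. Expand this rational in ℤ_3: compute digits iteratively via d_i = x_i mod 3, x_{i+1} = (x_i − d_i)/3. The first 7 digits are (1, 0, 0, 1, 1, 2, 1).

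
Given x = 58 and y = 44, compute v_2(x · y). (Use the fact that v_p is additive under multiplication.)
v_2(2552) = 3

v_p(x) = 1 (factor: 58 = 2^1 · 29); v_p(y) = 2 (factor: 44 = 2^2 · 11). Additivity: v_p(xy) = v_p(x) + v_p(y) = 1 + 2 = 3. (Direct check: xy = 2552 = 2^3 · (319).)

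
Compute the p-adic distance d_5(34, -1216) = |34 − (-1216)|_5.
d_5(34, -1216) = 1/625

Step 1 — x − y = 34 − (-1216) = 1250. Step 2 — v_5(1250) = 4 (factor: 1250 = (5^4 · 2); the sign does not affect v_p). Step 3 — |x − y|_5 = 5^{-4} = 1/625.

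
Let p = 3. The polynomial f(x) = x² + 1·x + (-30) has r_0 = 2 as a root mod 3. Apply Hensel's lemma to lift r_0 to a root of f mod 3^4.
r_3 = 5 (mod 81)

Hensel: r_{i+1} = r_i − f(r_i)·(f′(r_i))^{-1} mod 3^{i+2}, f′(x) = 2x + 1. Iterate:
  r_0 = 2 (mod 3)
  r_1 = 5 (mod 9)
  r_2 = 5 (mod 27)
  r_3 = 5 (mod 81)
Final: r = 5 satisfies f(r) ≡ 0 mod 3^4.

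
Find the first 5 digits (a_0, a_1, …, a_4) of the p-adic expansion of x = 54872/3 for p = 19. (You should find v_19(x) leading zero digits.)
(a_0, …, a_4) = (0, 0, 0, 9, 6)

v_19(54872/3) = 3, so a_0 = ... = a_2 = 0. Factor out: x = 19^3 · u with u = 8/3 a unit in ℤ_19. Expand u iteratively via a_{v+i} = u_i mod 19, u_{i+1} = (u_i − a_{v+i})/19:
  u_0 = 8/3;  a_3 = 9;  u_1 = (u_0 − 9)/19 = -1/3
  u_1 = -1/3;  a_4 = 6;  u_2 = (u_1 − 6)/19 = -1/3
Digits: (0, 0, 0, 9, 6).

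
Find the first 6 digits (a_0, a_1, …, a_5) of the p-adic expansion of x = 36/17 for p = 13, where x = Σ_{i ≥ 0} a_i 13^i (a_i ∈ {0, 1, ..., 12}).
(a_0, …, a_5) = (9, 1, 6, 11, 6, 1)

v_13(36/17) = 0 (numerator and denominator both coprime to 13), so x ∈ ℤ_13^×. Compute digits iteratively via a_i = x_i mod 13, x_{i+1} = (x_i − a_i)/13, with x_0 = x:
  x_0 = 36/17;  a_0 = 9;  x_1 = (x_0 − 9)/13 = -9/17
  x_1 = -9/17;  a_1 = 1;  x_2 = (x_1 − 1)/13 = -2/17
  x_2 = -2/17;  a_2 = 6;  x_3 = (x_2 − 6)/13 = -8/17
  x_3 = -8/17;  a_3 = 11;  x_4 = (x_3 − 11)/13 = -15/17
  x_4 = -15/17;  a_4 = 6;  x_5 = (x_4 − 6)/13 = -9/17
  x_5 = -9/17;  a_5 = 1;  x_6 = (x_5 − 1)/13 = -2/17
Digits: (9, 1, 6, 11, 6, 1).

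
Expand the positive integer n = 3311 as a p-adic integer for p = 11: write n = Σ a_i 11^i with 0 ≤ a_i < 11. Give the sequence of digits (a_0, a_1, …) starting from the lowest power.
(a_0, a_1, …) = (0, 4, 5, 2)

Repeated division by 11 gives the digits low-to-high: 3311 = 4·11^1 + 5·11^2 + 2·11^3. Digit sequence: (0, 4, 5, 2).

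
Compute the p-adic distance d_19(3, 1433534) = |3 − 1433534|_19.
d_19(3, 1433534) = 1/130321

Step 1 — x − y = 3 − 1433534 = -1433531. Step 2 — v_19(-1433531) = 4 (factor: -1433531 = −(19^4 · 11); the sign does not affect v_p). Step 3 — |x − y|_19 = 19^{-4} = 1/130321.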